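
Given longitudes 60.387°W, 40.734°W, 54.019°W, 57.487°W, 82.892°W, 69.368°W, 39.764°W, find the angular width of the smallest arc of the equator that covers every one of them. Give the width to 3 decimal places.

Sort the longitudes: -82.892°, -69.368°, -60.387°, -57.487°, -54.019°, -40.734°, -39.764°.
Eastward gaps between consecutive values (wrapping around): 13.524°, 8.981°, 2.900°, 3.468°, 13.285°, 0.970°, 316.872°.
Largest gap = 316.872° ⇒ minimal covering band is its complement: 360° − 316.872° = 43.128°.
Band runs from -82.892° eastward to -39.764°.

43.128°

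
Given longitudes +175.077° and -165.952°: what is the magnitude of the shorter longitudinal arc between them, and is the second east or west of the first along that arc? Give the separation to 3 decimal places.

18.971° east

Raw difference: -165.952 − 175.077 = -341.029°.
Normalise into (−180°, 180°]: -341.029° + 360° = 18.971°.
Positive ⇒ the second point lies to the east; separation 18.971°.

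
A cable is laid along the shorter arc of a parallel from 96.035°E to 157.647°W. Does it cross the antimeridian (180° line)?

Yes

Naïve |-157.647 − 96.035| = 253.682° > 180°, so the shorter arc goes the other way round — across 180°.
Signed shortest Δλ = ((-157.647 − 96.035 + 180) mod 360) − 180 = 106.318°.
Going east by 106.318° from +96.035° passes through 180° before reaching -157.647°.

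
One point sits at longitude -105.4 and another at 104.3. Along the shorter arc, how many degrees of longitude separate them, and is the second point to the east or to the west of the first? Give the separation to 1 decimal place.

150.3° west

Raw difference: 104.3 − -105.4 = 209.7°.
Normalise into (−180°, 180°]: 209.7° − 360° = -150.3°.
Negative ⇒ the second point lies to the west; separation 150.3°.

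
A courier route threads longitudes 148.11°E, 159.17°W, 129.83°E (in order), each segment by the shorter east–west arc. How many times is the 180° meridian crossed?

2

Leg 1: +148.11° → -159.17°, shortest Δλ = 52.72° (east) — crosses 180°.
Leg 2: -159.17° → +129.83°, shortest Δλ = -71.0° (west) — crosses 180°.
Total crossings: 2.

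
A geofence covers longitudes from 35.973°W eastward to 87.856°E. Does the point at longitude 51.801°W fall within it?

No

Band width going east from -35.973° to +87.856°: ((87.856 − -35.973) mod 360) = 123.829°.
Offset of -51.801° east of the west edge: ((-51.801 − -35.973) mod 360) = 344.172°.
344.172° > 123.829° ⇒ outside.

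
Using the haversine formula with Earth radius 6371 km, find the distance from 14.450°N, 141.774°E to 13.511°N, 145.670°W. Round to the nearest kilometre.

7794 km

Δλ = -145.670 − 141.774 = -287.444°; wrapped into (−180°, 180°]: 72.556°.
Δφ = 13.511 − 14.450 = -0.939°.
a = sin²(Δφ/2) + cos φ₁ · cos φ₂ · sin²(Δλ/2) = 0.329722.
c = 2·atan2(√a, √(1−a)) = 1.22329 rad → d = 6371·c ≈ 7793.57 km.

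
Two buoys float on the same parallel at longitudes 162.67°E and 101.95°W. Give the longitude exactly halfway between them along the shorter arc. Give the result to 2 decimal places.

Signed shortest Δλ from +162.67° to -101.95° is +95.38°.
Midpoint longitude = +162.67° + (+95.38°)/2 = +162.67° + 47.69° = +210.36°.
Normalise into (−180°, 180°]: -149.64°.
(The naïve average (+162.67 + -101.95)/2 = 30.36° is on the wrong side of the globe.)

149.64°W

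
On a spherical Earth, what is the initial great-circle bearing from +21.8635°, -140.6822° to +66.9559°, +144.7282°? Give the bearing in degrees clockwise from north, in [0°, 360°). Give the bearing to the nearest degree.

335°

Δλ = 144.7282 − -140.6822 = 285.4104°; wrapped into (−180°, 180°]: -74.5896°.
θ = atan2( sin Δλ · cos φ₂ , cos φ₁ · sin φ₂ − sin φ₁ · cos φ₂ · cos Δλ )
  = atan2(-0.37737, 0.81528) = -24.838° → normalised to [0°, 360°): 335.162°.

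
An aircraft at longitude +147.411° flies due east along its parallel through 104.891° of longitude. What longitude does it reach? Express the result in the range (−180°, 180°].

-107.698°

Start at +147.411°; shift +104.891° → +252.302°.
+252.302° lies outside (−180°, 180°]; subtract 360° → -107.698°.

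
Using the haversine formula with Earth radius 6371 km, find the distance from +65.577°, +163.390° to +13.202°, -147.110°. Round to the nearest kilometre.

Δλ = -147.110 − 163.390 = -310.500°; wrapped into (−180°, 180°]: 49.500°.
Δφ = 13.202 − 65.577 = -52.375°.
a = sin²(Δφ/2) + cos φ₁ · cos φ₂ · sin²(Δλ/2) = 0.265311.
c = 2·atan2(√a, √(1−a)) = 1.08221 rad → d = 6371·c ≈ 6894.75 km.

6895 km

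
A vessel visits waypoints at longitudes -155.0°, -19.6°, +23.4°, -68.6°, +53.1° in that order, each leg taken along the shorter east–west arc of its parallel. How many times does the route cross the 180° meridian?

Leg 1: -155.0° → -19.6°, shortest Δλ = 135.4° (east) — does not cross 180°.
Leg 2: -19.6° → +23.4°, shortest Δλ = 43.0° (east) — does not cross 180°.
Leg 3: +23.4° → -68.6°, shortest Δλ = -92.0° (west) — does not cross 180°.
Leg 4: -68.6° → +53.1°, shortest Δλ = 121.7° (east) — does not cross 180°.
Total crossings: 0.

0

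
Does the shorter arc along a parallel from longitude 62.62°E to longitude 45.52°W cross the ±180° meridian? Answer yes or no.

No

Signed shortest Δλ = ((-45.52 − 62.62 + 180) mod 360) − 180 = -108.14°.
Going west by 108.14° from +62.62° reaches -45.52° without touching 180°.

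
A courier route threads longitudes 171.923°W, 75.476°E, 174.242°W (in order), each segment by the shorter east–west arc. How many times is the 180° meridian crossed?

Leg 1: -171.923° → +75.476°, shortest Δλ = -112.601° (west) — crosses 180°.
Leg 2: +75.476° → -174.242°, shortest Δλ = 110.282° (east) — crosses 180°.
Total crossings: 2.

2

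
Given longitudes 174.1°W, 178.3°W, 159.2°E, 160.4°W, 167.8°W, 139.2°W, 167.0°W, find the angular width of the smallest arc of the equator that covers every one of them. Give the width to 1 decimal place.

61.6°

Sort the longitudes: -178.3°, -174.1°, -167.8°, -167.0°, -160.4°, -139.2°, +159.2°.
Eastward gaps between consecutive values (wrapping around): 4.2°, 6.3°, 0.8°, 6.6°, 21.2°, 298.4°, 22.5°.
Largest gap = 298.4° ⇒ minimal covering band is its complement: 360° − 298.4° = 61.6°.
Band runs from +159.2° eastward to -139.2°, crossing the antimeridian.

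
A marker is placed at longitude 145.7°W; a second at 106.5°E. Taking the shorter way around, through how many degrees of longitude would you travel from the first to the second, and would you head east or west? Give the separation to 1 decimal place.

107.8° west

Raw difference: 106.5 − -145.7 = 252.2°.
Normalise into (−180°, 180°]: 252.2° − 360° = -107.8°.
Negative ⇒ the second point lies to the west; separation 107.8°.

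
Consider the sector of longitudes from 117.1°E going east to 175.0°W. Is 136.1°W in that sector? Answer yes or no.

No

Band width going east from +117.1° to -175.0°: ((-175.0 − 117.1) mod 360) = 67.9°.
Offset of -136.1° east of the west edge: ((-136.1 − 117.1) mod 360) = 106.8°.
106.8° > 67.9° ⇒ outside.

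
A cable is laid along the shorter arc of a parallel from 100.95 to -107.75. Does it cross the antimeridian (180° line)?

Naïve |-107.75 − 100.95| = 208.7° > 180°, so the shorter arc goes the other way round — across 180°.
Signed shortest Δλ = ((-107.75 − 100.95 + 180) mod 360) − 180 = 151.3°.
Going east by 151.3° from +100.95° passes through 180° before reaching -107.75°.

Yes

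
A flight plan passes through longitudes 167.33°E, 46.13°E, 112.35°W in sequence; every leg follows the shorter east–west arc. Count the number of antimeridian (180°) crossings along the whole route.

Leg 1: +167.33° → +46.13°, shortest Δλ = -121.2° (west) — does not cross 180°.
Leg 2: +46.13° → -112.35°, shortest Δλ = -158.48° (west) — does not cross 180°.
Total crossings: 0.

0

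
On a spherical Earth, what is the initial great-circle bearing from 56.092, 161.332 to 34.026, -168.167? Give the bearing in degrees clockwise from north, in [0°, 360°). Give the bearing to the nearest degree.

124°

Δλ = -168.167 − 161.332 = -329.499°; wrapped into (−180°, 180°]: 30.501°.
θ = atan2( sin Δλ · cos φ₂ , cos φ₁ · sin φ₂ − sin φ₁ · cos φ₂ · cos Δλ )
  = atan2(0.42065, -0.28049) = 123.695° → normalised to [0°, 360°): 123.695°.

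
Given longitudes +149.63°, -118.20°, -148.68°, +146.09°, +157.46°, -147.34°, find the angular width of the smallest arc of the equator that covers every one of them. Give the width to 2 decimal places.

95.71°

Sort the longitudes: -148.68°, -147.34°, -118.20°, +146.09°, +149.63°, +157.46°.
Eastward gaps between consecutive values (wrapping around): 1.34°, 29.14°, 264.29°, 3.54°, 7.83°, 53.86°.
Largest gap = 264.29° ⇒ minimal covering band is its complement: 360° − 264.29° = 95.71°.
Band runs from +146.09° eastward to -118.20°, crossing the antimeridian.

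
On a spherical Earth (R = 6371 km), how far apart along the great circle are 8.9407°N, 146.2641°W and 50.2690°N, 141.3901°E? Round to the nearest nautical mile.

4316 nmi

Δλ = 141.3901 − -146.2641 = 287.6542°; wrapped into (−180°, 180°]: -72.3458°.
Δφ = 50.2690 − 8.9407 = 41.3283°.
a = sin²(Δφ/2) + cos φ₁ · cos φ₂ · sin²(Δλ/2) = 0.344494.
c = 2·atan2(√a, √(1−a)) = 1.25454 rad → d = 6371·c ≈ 7992.67 km ≈ 4315.70 nmi.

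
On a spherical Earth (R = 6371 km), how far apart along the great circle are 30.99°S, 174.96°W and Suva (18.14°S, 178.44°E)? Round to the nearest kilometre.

Δλ = 178.44 − -174.96 = 353.40°; wrapped into (−180°, 180°]: -6.60°.
Δφ = -18.14 − -30.99 = 12.85°.
a = sin²(Δφ/2) + cos φ₁ · cos φ₂ · sin²(Δλ/2) = 0.015222.
c = 2·atan2(√a, √(1−a)) = 0.24738 rad → d = 6371·c ≈ 1576.07 km.

1576 km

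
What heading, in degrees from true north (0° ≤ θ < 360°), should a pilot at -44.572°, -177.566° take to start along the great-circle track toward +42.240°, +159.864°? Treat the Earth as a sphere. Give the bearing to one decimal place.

Δλ = 159.864 − -177.566 = 337.430°; wrapped into (−180°, 180°]: -22.570°.
θ = atan2( sin Δλ · cos φ₂ , cos φ₁ · sin φ₂ − sin φ₁ · cos φ₂ · cos Δλ )
  = atan2(-0.28415, 0.95866) = -16.510° → normalised to [0°, 360°): 343.490°.

343.5°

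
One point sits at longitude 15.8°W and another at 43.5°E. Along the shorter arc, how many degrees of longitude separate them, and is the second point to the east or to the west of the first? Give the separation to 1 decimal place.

59.3° east

Raw difference: 43.5 − -15.8 = 59.3°.
Normalise into (−180°, 180°]: 59.3° stays 59.3°.
Positive ⇒ the second point lies to the east; separation 59.3°.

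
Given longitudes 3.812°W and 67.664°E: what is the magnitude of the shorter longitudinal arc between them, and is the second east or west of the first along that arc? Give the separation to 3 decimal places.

71.476° east

Raw difference: 67.664 − -3.812 = 71.476°.
Normalise into (−180°, 180°]: 71.476° stays 71.476°.
Positive ⇒ the second point lies to the east; separation 71.476°.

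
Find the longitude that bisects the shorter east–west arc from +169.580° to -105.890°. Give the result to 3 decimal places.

Signed shortest Δλ from +169.580° to -105.890° is +84.530°.
Midpoint longitude = +169.580° + (+84.530°)/2 = +169.580° + 42.265° = +211.845°.
Normalise into (−180°, 180°]: -148.155°.
(The naïve average (+169.580 + -105.890)/2 = 31.845° is on the wrong side of the globe.)

-148.155°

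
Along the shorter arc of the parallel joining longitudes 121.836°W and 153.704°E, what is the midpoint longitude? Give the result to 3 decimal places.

Signed shortest Δλ from -121.836° to +153.704° is -84.460°.
Midpoint longitude = -121.836° + (-84.460°)/2 = -121.836° − 42.230° = -164.066°.
(The naïve average (-121.836 + +153.704)/2 = 15.934° is on the wrong side of the globe.)

164.066°W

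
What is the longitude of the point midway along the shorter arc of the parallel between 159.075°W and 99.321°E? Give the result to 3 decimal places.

150.123°E

Signed shortest Δλ from -159.075° to +99.321° is -101.604°.
Midpoint longitude = -159.075° + (-101.604°)/2 = -159.075° − 50.802° = -209.877°.
Normalise into (−180°, 180°]: +150.123°.
(The naïve average (-159.075 + +99.321)/2 = -29.877° is on the wrong side of the globe.)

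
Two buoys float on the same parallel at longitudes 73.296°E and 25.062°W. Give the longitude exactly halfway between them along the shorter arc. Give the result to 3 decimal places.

24.117°E

Signed shortest Δλ from +73.296° to -25.062° is -98.358°.
Midpoint longitude = +73.296° + (-98.358°)/2 = +73.296° − 49.179° = +24.117°.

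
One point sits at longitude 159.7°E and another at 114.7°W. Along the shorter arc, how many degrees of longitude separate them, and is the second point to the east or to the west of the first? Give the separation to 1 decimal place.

85.6° east

Raw difference: -114.7 − 159.7 = -274.4°.
Normalise into (−180°, 180°]: -274.4° + 360° = 85.6°.
Positive ⇒ the second point lies to the east; separation 85.6°.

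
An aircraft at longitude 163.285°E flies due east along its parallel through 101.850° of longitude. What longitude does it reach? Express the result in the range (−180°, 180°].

94.865°W

Start at +163.285°; shift +101.850° → +265.135°.
+265.135° lies outside (−180°, 180°]; subtract 360° → -94.865°.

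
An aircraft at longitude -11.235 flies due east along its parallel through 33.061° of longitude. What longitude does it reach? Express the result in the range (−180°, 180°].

+21.826°

Start at -11.235°; shift +33.061° → +21.826°.
+21.826° already lies in (−180°, 180°].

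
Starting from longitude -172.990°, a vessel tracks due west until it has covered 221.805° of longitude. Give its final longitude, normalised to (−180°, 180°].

Start at -172.990°; shift −221.805° → -394.795°.
-394.795° lies outside (−180°, 180°]; add 360° → -34.795°.

-34.795°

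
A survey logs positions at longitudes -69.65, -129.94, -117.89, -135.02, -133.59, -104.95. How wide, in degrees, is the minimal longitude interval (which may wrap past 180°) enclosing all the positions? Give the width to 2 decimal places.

Sort the longitudes: -135.02°, -133.59°, -129.94°, -117.89°, -104.95°, -69.65°.
Eastward gaps between consecutive values (wrapping around): 1.43°, 3.65°, 12.05°, 12.94°, 35.30°, 294.63°.
Largest gap = 294.63° ⇒ minimal covering band is its complement: 360° − 294.63° = 65.37°.
Band runs from -135.02° eastward to -69.65°.

65.37°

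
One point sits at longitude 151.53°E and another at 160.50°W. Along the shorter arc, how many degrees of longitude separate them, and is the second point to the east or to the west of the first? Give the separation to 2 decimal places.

Raw difference: -160.50 − 151.53 = -312.03°.
Normalise into (−180°, 180°]: -312.03° + 360° = 47.97°.
Positive ⇒ the second point lies to the east; separation 47.97°.

47.97° east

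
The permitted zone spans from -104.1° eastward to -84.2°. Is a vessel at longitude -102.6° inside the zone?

Yes

Band width going east from -104.1° to -84.2°: ((-84.2 − -104.1) mod 360) = 19.9°.
Offset of -102.6° east of the west edge: ((-102.6 − -104.1) mod 360) = 1.5°.
1.5° ≤ 19.9° ⇒ inside.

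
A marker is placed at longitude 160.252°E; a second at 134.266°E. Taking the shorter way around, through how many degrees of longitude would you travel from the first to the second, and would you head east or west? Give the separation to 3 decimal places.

Raw difference: 134.266 − 160.252 = -25.986°.
Normalise into (−180°, 180°]: -25.986° stays -25.986°.
Negative ⇒ the second point lies to the west; separation 25.986°.

25.986° west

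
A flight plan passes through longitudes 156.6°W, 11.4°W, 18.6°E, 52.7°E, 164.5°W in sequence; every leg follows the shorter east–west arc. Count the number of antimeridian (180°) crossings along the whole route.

Leg 1: -156.6° → -11.4°, shortest Δλ = 145.2° (east) — does not cross 180°.
Leg 2: -11.4° → +18.6°, shortest Δλ = 30.0° (east) — does not cross 180°.
Leg 3: +18.6° → +52.7°, shortest Δλ = 34.1° (east) — does not cross 180°.
Leg 4: +52.7° → -164.5°, shortest Δλ = 142.8° (east) — crosses 180°.
Total crossings: 1.

1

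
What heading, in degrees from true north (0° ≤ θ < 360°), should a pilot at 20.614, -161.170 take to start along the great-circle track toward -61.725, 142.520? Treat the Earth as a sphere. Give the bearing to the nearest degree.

Δλ = 142.520 − -161.170 = 303.690°; wrapped into (−180°, 180°]: -56.310°.
θ = atan2( sin Δλ · cos φ₂ , cos φ₁ · sin φ₂ − sin φ₁ · cos φ₂ · cos Δλ )
  = atan2(-0.39415, -0.91681) = -156.737° → normalised to [0°, 360°): 203.263°.

203°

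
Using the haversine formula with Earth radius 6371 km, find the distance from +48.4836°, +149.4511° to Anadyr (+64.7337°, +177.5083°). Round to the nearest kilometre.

Δλ = 177.5083 − 149.4511 = 28.0572°.
Δφ = 64.7337 − 48.4836 = 16.2501°.
a = sin²(Δφ/2) + cos φ₁ · cos φ₂ · sin²(Δλ/2) = 0.036600.
c = 2·atan2(√a, √(1−a)) = 0.38499 rad → d = 6371·c ≈ 2452.80 km.

2453 km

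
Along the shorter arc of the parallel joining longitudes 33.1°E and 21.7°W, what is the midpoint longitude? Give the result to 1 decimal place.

Signed shortest Δλ from +33.1° to -21.7° is -54.8°.
Midpoint longitude = +33.1° + (-54.8°)/2 = +33.1° − 27.4° = +5.7°.

5.7°E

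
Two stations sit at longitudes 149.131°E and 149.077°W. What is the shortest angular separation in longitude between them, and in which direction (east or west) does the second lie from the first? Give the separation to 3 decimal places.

61.792° east

Raw difference: -149.077 − 149.131 = -298.208°.
Normalise into (−180°, 180°]: -298.208° + 360° = 61.792°.
Positive ⇒ the second point lies to the east; separation 61.792°.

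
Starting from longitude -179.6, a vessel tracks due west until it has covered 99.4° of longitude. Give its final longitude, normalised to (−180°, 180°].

+81.0°

Start at -179.6°; shift −99.4° → -279.0°.
-279.0° lies outside (−180°, 180°]; add 360° → +81.0°.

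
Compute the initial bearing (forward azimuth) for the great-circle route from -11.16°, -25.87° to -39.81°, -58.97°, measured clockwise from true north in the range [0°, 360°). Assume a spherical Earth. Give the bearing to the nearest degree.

220°

Δλ = -58.97 − -25.87 = -33.10°.
θ = atan2( sin Δλ · cos φ₂ , cos φ₁ · sin φ₂ − sin φ₁ · cos φ₂ · cos Δλ )
  = atan2(-0.41950, -0.50359) = -140.205° → normalised to [0°, 360°): 219.795°.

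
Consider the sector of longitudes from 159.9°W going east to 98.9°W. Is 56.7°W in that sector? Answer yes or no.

Band width going east from -159.9° to -98.9°: ((-98.9 − -159.9) mod 360) = 61.0°.
Offset of -56.7° east of the west edge: ((-56.7 − -159.9) mod 360) = 103.2°.
103.2° > 61.0° ⇒ outside.

No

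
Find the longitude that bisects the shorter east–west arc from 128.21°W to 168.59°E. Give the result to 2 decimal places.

159.81°W

Signed shortest Δλ from -128.21° to +168.59° is -63.20°.
Midpoint longitude = -128.21° + (-63.20°)/2 = -128.21° − 31.60° = -159.81°.
(The naïve average (-128.21 + +168.59)/2 = 20.19° is on the wrong side of the globe.)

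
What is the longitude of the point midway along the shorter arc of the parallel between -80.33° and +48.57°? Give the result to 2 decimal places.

-15.88°

Signed shortest Δλ from -80.33° to +48.57° is +128.90°.
Midpoint longitude = -80.33° + (+128.90°)/2 = -80.33° + 64.45° = -15.88°.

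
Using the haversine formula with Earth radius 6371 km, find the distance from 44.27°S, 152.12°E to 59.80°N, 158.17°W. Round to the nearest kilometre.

12425 km

Δλ = -158.17 − 152.12 = -310.29°; wrapped into (−180°, 180°]: 49.71°.
Δφ = 59.80 − -44.27 = 104.07°.
a = sin²(Δφ/2) + cos φ₁ · cos φ₂ · sin²(Δλ/2) = 0.685189.
c = 2·atan2(√a, √(1−a)) = 1.95021 rad → d = 6371·c ≈ 12424.81 km.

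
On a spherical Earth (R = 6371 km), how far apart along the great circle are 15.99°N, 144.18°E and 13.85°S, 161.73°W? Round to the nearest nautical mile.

Δλ = -161.73 − 144.18 = -305.91°; wrapped into (−180°, 180°]: 54.09°.
Δφ = -13.85 − 15.99 = -29.84°.
a = sin²(Δφ/2) + cos φ₁ · cos φ₂ · sin²(Δλ/2) = 0.259257.
c = 2·atan2(√a, √(1−a)) = 1.06845 rad → d = 6371·c ≈ 6807.07 km ≈ 3675.52 nmi.

3676 nmi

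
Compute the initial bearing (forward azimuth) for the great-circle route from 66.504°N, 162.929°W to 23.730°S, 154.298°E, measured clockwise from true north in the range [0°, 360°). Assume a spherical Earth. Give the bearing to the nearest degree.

219°

Δλ = 154.298 − -162.929 = 317.227°; wrapped into (−180°, 180°]: -42.773°.
θ = atan2( sin Δλ · cos φ₂ , cos φ₁ · sin φ₂ − sin φ₁ · cos φ₂ · cos Δλ )
  = atan2(-0.62168, -0.77671) = -141.326° → normalised to [0°, 360°): 218.674°.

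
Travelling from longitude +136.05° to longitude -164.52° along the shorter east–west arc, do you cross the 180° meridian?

Yes

Naïve |-164.52 − 136.05| = 300.57° > 180°, so the shorter arc goes the other way round — across 180°.
Signed shortest Δλ = ((-164.52 − 136.05 + 180) mod 360) − 180 = 59.43°.
Going east by 59.43° from +136.05° passes through 180° before reaching -164.52°.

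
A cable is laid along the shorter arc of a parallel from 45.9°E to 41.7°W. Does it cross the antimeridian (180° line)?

Signed shortest Δλ = ((-41.7 − 45.9 + 180) mod 360) − 180 = -87.6°.
Going west by 87.6° from +45.9° reaches -41.7° without touching 180°.

No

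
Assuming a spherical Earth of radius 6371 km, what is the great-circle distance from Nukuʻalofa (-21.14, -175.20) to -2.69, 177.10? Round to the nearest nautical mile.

Δλ = 177.10 − -175.20 = 352.30°; wrapped into (−180°, 180°]: -7.70°.
Δφ = -2.69 − -21.14 = 18.45°.
a = sin²(Δφ/2) + cos φ₁ · cos φ₂ · sin²(Δλ/2) = 0.029900.
c = 2·atan2(√a, √(1−a)) = 0.34758 rad → d = 6371·c ≈ 2214.44 km ≈ 1195.70 nmi.

1196 nmi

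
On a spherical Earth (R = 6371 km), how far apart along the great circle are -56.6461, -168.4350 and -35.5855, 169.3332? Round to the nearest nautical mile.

1552 nmi

Δλ = 169.3332 − -168.4350 = 337.7682°; wrapped into (−180°, 180°]: -22.2318°.
Δφ = -35.5855 − -56.6461 = 21.0606°.
a = sin²(Δφ/2) + cos φ₁ · cos φ₂ · sin²(Δλ/2) = 0.050019.
c = 2·atan2(√a, √(1−a)) = 0.45112 rad → d = 6371·c ≈ 2874.05 km ≈ 1551.87 nmi.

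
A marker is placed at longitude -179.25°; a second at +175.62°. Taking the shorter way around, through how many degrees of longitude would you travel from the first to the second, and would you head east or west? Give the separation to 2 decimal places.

Raw difference: 175.62 − -179.25 = 354.87°.
Normalise into (−180°, 180°]: 354.87° − 360° = -5.13°.
Negative ⇒ the second point lies to the west; separation 5.13°.

5.13° west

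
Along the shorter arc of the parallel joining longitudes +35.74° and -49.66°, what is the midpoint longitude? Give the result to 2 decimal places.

Signed shortest Δλ from +35.74° to -49.66° is -85.40°.
Midpoint longitude = +35.74° + (-85.40°)/2 = +35.74° − 42.70° = -6.96°.

-6.96°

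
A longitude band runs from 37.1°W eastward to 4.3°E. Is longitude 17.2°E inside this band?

No

Band width going east from -37.1° to +4.3°: ((4.3 − -37.1) mod 360) = 41.4°.
Offset of +17.2° east of the west edge: ((17.2 − -37.1) mod 360) = 54.3°.
54.3° > 41.4° ⇒ outside.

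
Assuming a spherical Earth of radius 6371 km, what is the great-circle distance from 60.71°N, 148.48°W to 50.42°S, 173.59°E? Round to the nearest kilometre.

Δλ = 173.59 − -148.48 = 322.07°; wrapped into (−180°, 180°]: -37.93°.
Δφ = -50.42 − 60.71 = -111.13°.
a = sin²(Δφ/2) + cos φ₁ · cos φ₂ · sin²(Δλ/2) = 0.713166.
c = 2·atan2(√a, √(1−a)) = 2.01123 rad → d = 6371·c ≈ 12813.54 km.

12814 km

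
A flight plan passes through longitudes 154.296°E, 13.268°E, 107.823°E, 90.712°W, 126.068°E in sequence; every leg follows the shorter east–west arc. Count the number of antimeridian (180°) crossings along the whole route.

Leg 1: +154.296° → +13.268°, shortest Δλ = -141.028° (west) — does not cross 180°.
Leg 2: +13.268° → +107.823°, shortest Δλ = 94.555° (east) — does not cross 180°.
Leg 3: +107.823° → -90.712°, shortest Δλ = 161.465° (east) — crosses 180°.
Leg 4: -90.712° → +126.068°, shortest Δλ = -143.22° (west) — crosses 180°.
Total crossings: 2.

2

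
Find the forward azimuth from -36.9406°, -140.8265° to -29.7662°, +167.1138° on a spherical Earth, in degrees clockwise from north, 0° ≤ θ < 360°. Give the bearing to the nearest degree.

264°

Δλ = 167.1138 − -140.8265 = 307.9403°; wrapped into (−180°, 180°]: -52.0597°.
θ = atan2( sin Δλ · cos φ₂ , cos φ₁ · sin φ₂ − sin φ₁ · cos φ₂ · cos Δλ )
  = atan2(-0.68460, -0.07604) = -96.338° → normalised to [0°, 360°): 263.662°.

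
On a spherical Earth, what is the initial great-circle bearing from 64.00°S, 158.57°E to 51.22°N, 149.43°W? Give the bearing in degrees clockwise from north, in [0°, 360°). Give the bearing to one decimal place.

Δλ = -149.43 − 158.57 = -308.00°; wrapped into (−180°, 180°]: 52.00°.
θ = atan2( sin Δλ · cos φ₂ , cos φ₁ · sin φ₂ − sin φ₁ · cos φ₂ · cos Δλ )
  = atan2(0.49356, 0.68832) = 35.642° → normalised to [0°, 360°): 35.642°.

35.6°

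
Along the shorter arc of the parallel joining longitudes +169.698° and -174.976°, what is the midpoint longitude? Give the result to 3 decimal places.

+177.361°

Signed shortest Δλ from +169.698° to -174.976° is +15.326°.
Midpoint longitude = +169.698° + (+15.326°)/2 = +169.698° + 7.663° = +177.361°.
(The naïve average (+169.698 + -174.976)/2 = -2.639° is on the wrong side of the globe.)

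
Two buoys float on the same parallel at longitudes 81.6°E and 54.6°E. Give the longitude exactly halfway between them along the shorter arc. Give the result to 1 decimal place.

68.1°E

Signed shortest Δλ from +81.6° to +54.6° is -27.0°.
Midpoint longitude = +81.6° + (-27.0°)/2 = +81.6° − 13.5° = +68.1°.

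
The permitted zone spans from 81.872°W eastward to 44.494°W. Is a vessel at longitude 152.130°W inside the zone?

No

Band width going east from -81.872° to -44.494°: ((-44.494 − -81.872) mod 360) = 37.378°.
Offset of -152.130° east of the west edge: ((-152.130 − -81.872) mod 360) = 289.742°.
289.742° > 37.378° ⇒ outside.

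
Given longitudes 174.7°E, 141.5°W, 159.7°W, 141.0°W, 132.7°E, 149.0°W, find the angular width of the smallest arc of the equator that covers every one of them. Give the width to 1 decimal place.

Sort the longitudes: -159.7°, -149.0°, -141.5°, -141.0°, +132.7°, +174.7°.
Eastward gaps between consecutive values (wrapping around): 10.7°, 7.5°, 0.5°, 273.7°, 42.0°, 25.6°.
Largest gap = 273.7° ⇒ minimal covering band is its complement: 360° − 273.7° = 86.3°.
Band runs from +132.7° eastward to -141.0°, crossing the antimeridian.

86.3°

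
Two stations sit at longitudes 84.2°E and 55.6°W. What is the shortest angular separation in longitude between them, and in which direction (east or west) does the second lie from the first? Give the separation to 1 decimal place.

139.8° west

Raw difference: -55.6 − 84.2 = -139.8°.
Normalise into (−180°, 180°]: -139.8° stays -139.8°.
Negative ⇒ the second point lies to the west; separation 139.8°.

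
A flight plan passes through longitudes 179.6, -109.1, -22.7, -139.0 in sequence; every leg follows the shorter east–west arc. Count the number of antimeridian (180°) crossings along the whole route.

Leg 1: +179.6° → -109.1°, shortest Δλ = 71.3° (east) — crosses 180°.
Leg 2: -109.1° → -22.7°, shortest Δλ = 86.4° (east) — does not cross 180°.
Leg 3: -22.7° → -139.0°, shortest Δλ = -116.3° (west) — does not cross 180°.
Total crossings: 1.

1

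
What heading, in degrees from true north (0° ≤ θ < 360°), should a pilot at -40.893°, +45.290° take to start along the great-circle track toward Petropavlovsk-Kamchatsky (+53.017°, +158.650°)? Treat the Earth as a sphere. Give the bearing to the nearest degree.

51°

Δλ = 158.650 − 45.290 = 113.360°.
θ = atan2( sin Δλ · cos φ₂ , cos φ₁ · sin φ₂ − sin φ₁ · cos φ₂ · cos Δλ )
  = atan2(0.55227, 0.44770) = 50.970° → normalised to [0°, 360°): 50.970°.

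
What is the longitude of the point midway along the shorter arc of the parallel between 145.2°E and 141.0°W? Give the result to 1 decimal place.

Signed shortest Δλ from +145.2° to -141.0° is +73.8°.
Midpoint longitude = +145.2° + (+73.8°)/2 = +145.2° + 36.9° = +182.1°.
Normalise into (−180°, 180°]: -177.9°.
(The naïve average (+145.2 + -141.0)/2 = 2.1° is on the wrong side of the globe.)

177.9°W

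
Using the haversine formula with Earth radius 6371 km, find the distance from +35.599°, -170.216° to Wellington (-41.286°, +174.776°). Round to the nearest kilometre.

8685 km

Δλ = 174.776 − -170.216 = 344.992°; wrapped into (−180°, 180°]: -15.008°.
Δφ = -41.286 − 35.599 = -76.885°.
a = sin²(Δφ/2) + cos φ₁ · cos φ₂ · sin²(Δλ/2) = 0.396967.
c = 2·atan2(√a, √(1−a)) = 1.36324 rad → d = 6371·c ≈ 8685.23 km.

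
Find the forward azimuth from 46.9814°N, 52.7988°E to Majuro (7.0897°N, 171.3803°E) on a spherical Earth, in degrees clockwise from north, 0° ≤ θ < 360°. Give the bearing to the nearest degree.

Δλ = 171.3803 − 52.7988 = 118.5815°.
θ = atan2( sin Δλ · cos φ₂ , cos φ₁ · sin φ₂ − sin φ₁ · cos φ₂ · cos Δλ )
  = atan2(0.87142, 0.43131) = 63.667° → normalised to [0°, 360°): 63.667°.

64°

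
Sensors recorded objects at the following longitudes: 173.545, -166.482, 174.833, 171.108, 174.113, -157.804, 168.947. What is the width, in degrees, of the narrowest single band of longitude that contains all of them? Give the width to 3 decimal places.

33.249°

Sort the longitudes: -166.482°, -157.804°, +168.947°, +171.108°, +173.545°, +174.113°, +174.833°.
Eastward gaps between consecutive values (wrapping around): 8.678°, 326.751°, 2.161°, 2.437°, 0.568°, 0.720°, 18.685°.
Largest gap = 326.751° ⇒ minimal covering band is its complement: 360° − 326.751° = 33.249°.
Band runs from +168.947° eastward to -157.804°, crossing the antimeridian.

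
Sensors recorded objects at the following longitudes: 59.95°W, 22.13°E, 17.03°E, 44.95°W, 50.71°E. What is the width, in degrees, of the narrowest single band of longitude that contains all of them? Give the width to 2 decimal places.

Sort the longitudes: -59.95°, -44.95°, +17.03°, +22.13°, +50.71°.
Eastward gaps between consecutive values (wrapping around): 15.00°, 61.98°, 5.10°, 28.58°, 249.34°.
Largest gap = 249.34° ⇒ minimal covering band is its complement: 360° − 249.34° = 110.66°.
Band runs from -59.95° eastward to +50.71°.

110.66°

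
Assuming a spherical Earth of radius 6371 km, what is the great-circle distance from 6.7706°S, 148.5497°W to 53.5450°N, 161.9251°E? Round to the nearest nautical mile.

Δλ = 161.9251 − -148.5497 = 310.4748°; wrapped into (−180°, 180°]: -49.5252°.
Δφ = 53.5450 − -6.7706 = 60.3156°.
a = sin²(Δφ/2) + cos φ₁ · cos φ₂ · sin²(Δλ/2) = 0.355909.
c = 2·atan2(√a, √(1−a)) = 1.27847 rad → d = 6371·c ≈ 8145.12 km ≈ 4398.01 nmi.

4398 nmi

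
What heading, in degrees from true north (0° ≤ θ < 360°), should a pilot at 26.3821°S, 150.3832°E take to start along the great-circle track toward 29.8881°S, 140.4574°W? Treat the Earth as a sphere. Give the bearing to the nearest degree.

Δλ = -140.4574 − 150.3832 = -290.8406°; wrapped into (−180°, 180°]: 69.1594°.
θ = atan2( sin Δλ · cos φ₂ , cos φ₁ · sin φ₂ − sin φ₁ · cos φ₂ · cos Δλ )
  = atan2(0.81028, -0.30935) = 110.896° → normalised to [0°, 360°): 110.896°.

111°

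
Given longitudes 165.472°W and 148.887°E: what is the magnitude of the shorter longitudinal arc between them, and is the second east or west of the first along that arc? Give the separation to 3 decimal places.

45.641° west

Raw difference: 148.887 − -165.472 = 314.359°.
Normalise into (−180°, 180°]: 314.359° − 360° = -45.641°.
Negative ⇒ the second point lies to the west; separation 45.641°.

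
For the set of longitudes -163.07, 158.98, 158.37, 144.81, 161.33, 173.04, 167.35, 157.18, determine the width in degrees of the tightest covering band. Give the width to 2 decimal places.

Sort the longitudes: -163.07°, +144.81°, +157.18°, +158.37°, +158.98°, +161.33°, +167.35°, +173.04°.
Eastward gaps between consecutive values (wrapping around): 307.88°, 12.37°, 1.19°, 0.61°, 2.35°, 6.02°, 5.69°, 23.89°.
Largest gap = 307.88° ⇒ minimal covering band is its complement: 360° − 307.88° = 52.12°.
Band runs from +144.81° eastward to -163.07°, crossing the antimeridian.

52.12°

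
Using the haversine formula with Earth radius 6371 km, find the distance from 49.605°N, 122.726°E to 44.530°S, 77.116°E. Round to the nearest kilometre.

11361 km

Δλ = 77.116 − 122.726 = -45.610°.
Δφ = -44.530 − 49.605 = -94.135°.
a = sin²(Δφ/2) + cos φ₁ · cos φ₂ · sin²(Δλ/2) = 0.605458.
c = 2·atan2(√a, √(1−a)) = 1.78331 rad → d = 6371·c ≈ 11361.46 km.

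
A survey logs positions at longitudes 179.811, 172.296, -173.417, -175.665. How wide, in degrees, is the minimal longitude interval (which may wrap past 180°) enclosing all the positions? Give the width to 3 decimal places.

14.287°

Sort the longitudes: -175.665°, -173.417°, +172.296°, +179.811°.
Eastward gaps between consecutive values (wrapping around): 2.248°, 345.713°, 7.515°, 4.524°.
Largest gap = 345.713° ⇒ minimal covering band is its complement: 360° − 345.713° = 14.287°.
Band runs from +172.296° eastward to -173.417°, crossing the antimeridian.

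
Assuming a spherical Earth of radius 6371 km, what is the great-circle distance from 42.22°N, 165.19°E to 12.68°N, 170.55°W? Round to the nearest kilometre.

4033 km

Δλ = -170.55 − 165.19 = -335.74°; wrapped into (−180°, 180°]: 24.26°.
Δφ = 12.68 − 42.22 = -29.54°.
a = sin²(Δφ/2) + cos φ₁ · cos φ₂ · sin²(Δλ/2) = 0.096896.
c = 2·atan2(√a, √(1−a)) = 0.63308 rad → d = 6371·c ≈ 4033.37 km.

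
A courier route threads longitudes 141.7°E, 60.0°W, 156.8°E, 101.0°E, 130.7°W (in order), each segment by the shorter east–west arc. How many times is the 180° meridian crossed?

3

Leg 1: +141.7° → -60.0°, shortest Δλ = 158.3° (east) — crosses 180°.
Leg 2: -60.0° → +156.8°, shortest Δλ = -143.2° (west) — crosses 180°.
Leg 3: +156.8° → +101.0°, shortest Δλ = -55.8° (west) — does not cross 180°.
Leg 4: +101.0° → -130.7°, shortest Δλ = 128.3° (east) — crosses 180°.
Total crossings: 3.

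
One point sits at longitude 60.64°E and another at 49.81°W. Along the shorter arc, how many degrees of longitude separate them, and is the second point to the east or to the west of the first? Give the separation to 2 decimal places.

110.45° west

Raw difference: -49.81 − 60.64 = -110.45°.
Normalise into (−180°, 180°]: -110.45° stays -110.45°.
Negative ⇒ the second point lies to the west; separation 110.45°.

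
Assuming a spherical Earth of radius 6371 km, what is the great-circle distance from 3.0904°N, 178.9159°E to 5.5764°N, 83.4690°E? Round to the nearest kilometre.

Δλ = 83.4690 − 178.9159 = -95.4469°.
Δφ = 5.5764 − 3.0904 = 2.4860°.
a = sin²(Δφ/2) + cos φ₁ · cos φ₂ · sin²(Δλ/2) = 0.544549.
c = 2·atan2(√a, √(1−a)) = 1.66001 rad → d = 6371·c ≈ 10575.94 km.

10576 km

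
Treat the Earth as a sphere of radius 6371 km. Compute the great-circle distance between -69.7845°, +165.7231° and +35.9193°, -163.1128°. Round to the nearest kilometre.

Δλ = -163.1128 − 165.7231 = -328.8359°; wrapped into (−180°, 180°]: 31.1641°.
Δφ = 35.9193 − -69.7845 = 105.7038°.
a = sin²(Δφ/2) + cos φ₁ · cos φ₂ · sin²(Δλ/2) = 0.655524.
c = 2·atan2(√a, √(1−a)) = 1.88709 rad → d = 6371·c ≈ 12022.67 km.

12023 km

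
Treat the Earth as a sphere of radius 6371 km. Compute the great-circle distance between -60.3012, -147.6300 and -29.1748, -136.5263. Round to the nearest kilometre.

Δλ = -136.5263 − -147.6300 = 11.1037°.
Δφ = -29.1748 − -60.3012 = 31.1264°.
a = sin²(Δφ/2) + cos φ₁ · cos φ₂ · sin²(Δλ/2) = 0.076034.
c = 2·atan2(√a, √(1−a)) = 0.55873 rad → d = 6371·c ≈ 3559.64 km.

3560 km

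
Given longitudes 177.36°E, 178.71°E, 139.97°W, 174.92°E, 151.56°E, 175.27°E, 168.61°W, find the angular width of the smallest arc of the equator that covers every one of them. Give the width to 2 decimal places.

68.47°

Sort the longitudes: -168.61°, -139.97°, +151.56°, +174.92°, +175.27°, +177.36°, +178.71°.
Eastward gaps between consecutive values (wrapping around): 28.64°, 291.53°, 23.36°, 0.35°, 2.09°, 1.35°, 12.68°.
Largest gap = 291.53° ⇒ minimal covering band is its complement: 360° − 291.53° = 68.47°.
Band runs from +151.56° eastward to -139.97°, crossing the antimeridian.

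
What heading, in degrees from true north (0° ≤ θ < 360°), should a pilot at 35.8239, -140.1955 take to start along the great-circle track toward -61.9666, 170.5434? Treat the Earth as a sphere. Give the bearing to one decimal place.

201.7°

Δλ = 170.5434 − -140.1955 = 310.7389°; wrapped into (−180°, 180°]: -49.2611°.
θ = atan2( sin Δλ · cos φ₂ , cos φ₁ · sin φ₂ − sin φ₁ · cos φ₂ · cos Δλ )
  = atan2(-0.35610, -0.89521) = -158.308° → normalised to [0°, 360°): 201.692°.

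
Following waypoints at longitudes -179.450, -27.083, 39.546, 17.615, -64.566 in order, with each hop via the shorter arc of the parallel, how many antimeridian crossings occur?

0

Leg 1: -179.450° → -27.083°, shortest Δλ = 152.367° (east) — does not cross 180°.
Leg 2: -27.083° → +39.546°, shortest Δλ = 66.629° (east) — does not cross 180°.
Leg 3: +39.546° → +17.615°, shortest Δλ = -21.931° (west) — does not cross 180°.
Leg 4: +17.615° → -64.566°, shortest Δλ = -82.181° (west) — does not cross 180°.
Total crossings: 0.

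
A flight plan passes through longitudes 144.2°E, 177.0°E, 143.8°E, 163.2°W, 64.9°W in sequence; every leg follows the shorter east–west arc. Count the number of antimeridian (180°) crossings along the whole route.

1

Leg 1: +144.2° → +177.0°, shortest Δλ = 32.8° (east) — does not cross 180°.
Leg 2: +177.0° → +143.8°, shortest Δλ = -33.2° (west) — does not cross 180°.
Leg 3: +143.8° → -163.2°, shortest Δλ = 53.0° (east) — crosses 180°.
Leg 4: -163.2° → -64.9°, shortest Δλ = 98.3° (east) — does not cross 180°.
Total crossings: 1.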